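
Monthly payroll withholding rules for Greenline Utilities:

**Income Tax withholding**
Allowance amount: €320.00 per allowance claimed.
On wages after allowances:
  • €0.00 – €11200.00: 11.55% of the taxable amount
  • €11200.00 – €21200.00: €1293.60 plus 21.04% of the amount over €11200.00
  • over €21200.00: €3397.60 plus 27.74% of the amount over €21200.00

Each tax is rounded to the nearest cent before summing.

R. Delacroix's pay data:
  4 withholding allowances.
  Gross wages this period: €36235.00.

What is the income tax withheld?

€7213.24

Income Tax: taxable = €36235.00 − 4×€320.00 = €34955.00
  €3397.60 + 27.74% × (€34955.00 − €21200.00) = €3397.60 + 27.74% × €13755.00 = €7213.24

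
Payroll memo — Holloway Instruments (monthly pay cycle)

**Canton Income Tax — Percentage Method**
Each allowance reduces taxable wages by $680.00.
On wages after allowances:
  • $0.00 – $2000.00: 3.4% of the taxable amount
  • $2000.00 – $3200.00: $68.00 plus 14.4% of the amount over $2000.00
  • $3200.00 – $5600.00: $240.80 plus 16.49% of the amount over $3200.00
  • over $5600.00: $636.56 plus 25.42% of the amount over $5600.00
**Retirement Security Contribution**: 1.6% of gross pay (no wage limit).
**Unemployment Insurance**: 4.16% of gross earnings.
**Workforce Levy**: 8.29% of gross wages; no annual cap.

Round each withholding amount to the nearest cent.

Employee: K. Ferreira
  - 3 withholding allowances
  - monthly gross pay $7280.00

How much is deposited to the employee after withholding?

$5679.96

Canton Income Tax: taxable = $7280.00 − 3×$680.00 = $5240.00
  $240.80 + 16.49% × ($5240.00 − $3200.00) = $240.80 + 16.49% × $2040.00 = $577.20
Retirement Security Contribution: 1.6% × $7280.00 = $116.48
Unemployment Insurance: 4.16% × $7280.00 = $302.85
Workforce Levy: 8.29% × $7280.00 = $603.51
Total withheld: $577.20 + $116.48 + $302.85 + $603.51 = $1600.04
Net pay: $7280.00 − $1600.04 = $5679.96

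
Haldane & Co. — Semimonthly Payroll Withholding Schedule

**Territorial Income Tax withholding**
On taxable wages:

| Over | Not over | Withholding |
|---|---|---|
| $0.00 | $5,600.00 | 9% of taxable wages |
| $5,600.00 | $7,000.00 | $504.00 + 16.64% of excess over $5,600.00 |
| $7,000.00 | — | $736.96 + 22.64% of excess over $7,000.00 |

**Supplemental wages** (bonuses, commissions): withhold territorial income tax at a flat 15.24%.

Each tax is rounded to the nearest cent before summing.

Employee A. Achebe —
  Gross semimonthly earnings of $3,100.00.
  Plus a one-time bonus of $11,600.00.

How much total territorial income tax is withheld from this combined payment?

$2,046.84

Territorial Income Tax: taxable = $3,100.00
  9% × $3,100.00 = $279.00
Supplemental (15.24% flat on bonus): 15.24% × $11,600.00 = $1,767.84
Total territorial income tax: $279.00 + $1,767.84 = $2,046.84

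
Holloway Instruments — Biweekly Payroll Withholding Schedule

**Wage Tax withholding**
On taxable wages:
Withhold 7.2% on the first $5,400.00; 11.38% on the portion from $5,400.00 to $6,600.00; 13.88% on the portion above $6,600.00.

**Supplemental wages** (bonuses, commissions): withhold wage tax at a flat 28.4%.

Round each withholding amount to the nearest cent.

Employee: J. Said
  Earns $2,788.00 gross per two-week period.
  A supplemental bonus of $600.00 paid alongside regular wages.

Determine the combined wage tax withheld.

Wage Tax: taxable = $2,788.00
  7.2% × $2,788.00 = $200.74
Supplemental (28.4% flat on bonus): 28.4% × $600.00 = $170.40
Total wage tax: $200.74 + $170.40 = $371.14

$371.14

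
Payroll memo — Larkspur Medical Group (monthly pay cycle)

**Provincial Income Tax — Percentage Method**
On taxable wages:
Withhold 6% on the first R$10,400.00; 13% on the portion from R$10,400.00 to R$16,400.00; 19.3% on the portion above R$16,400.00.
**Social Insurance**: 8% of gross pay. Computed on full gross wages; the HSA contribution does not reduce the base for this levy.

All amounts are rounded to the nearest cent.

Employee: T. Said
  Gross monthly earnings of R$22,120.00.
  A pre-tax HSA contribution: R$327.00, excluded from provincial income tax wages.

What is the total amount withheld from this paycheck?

R$4,214.45

Provincial Income Tax: taxable = R$22,120.00 − R$327.00 = R$21,793.00
  R$1,404.00 + 19.3% × (R$21,793.00 − R$16,400.00) = R$1,404.00 + 19.3% × R$5,393.00 = R$2,444.85
Social Insurance: 8% × R$22,120.00 = R$1,769.60
Total: R$2,444.85 + R$1,769.60 = R$4,214.45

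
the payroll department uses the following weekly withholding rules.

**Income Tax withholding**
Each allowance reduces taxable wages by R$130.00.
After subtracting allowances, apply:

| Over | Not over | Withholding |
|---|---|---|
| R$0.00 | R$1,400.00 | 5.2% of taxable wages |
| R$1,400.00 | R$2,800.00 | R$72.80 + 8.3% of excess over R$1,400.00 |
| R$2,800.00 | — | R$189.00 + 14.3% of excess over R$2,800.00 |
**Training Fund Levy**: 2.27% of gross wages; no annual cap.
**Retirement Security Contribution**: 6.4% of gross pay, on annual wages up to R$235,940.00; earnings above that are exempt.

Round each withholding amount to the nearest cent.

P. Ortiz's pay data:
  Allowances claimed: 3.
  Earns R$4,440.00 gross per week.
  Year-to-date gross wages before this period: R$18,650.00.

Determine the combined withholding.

Income Tax: taxable = R$4,440.00 − 3×R$130.00 = R$4,050.00
  R$189.00 + 14.3% × (R$4,050.00 − R$2,800.00) = R$189.00 + 14.3% × R$1,250.00 = R$367.75
Training Fund Levy: 2.27% × R$4,440.00 = R$100.79
Retirement Security Contribution: 6.4% × R$4,440.00 = R$284.16
Total: R$367.75 + R$100.79 + R$284.16 = R$752.70

R$752.70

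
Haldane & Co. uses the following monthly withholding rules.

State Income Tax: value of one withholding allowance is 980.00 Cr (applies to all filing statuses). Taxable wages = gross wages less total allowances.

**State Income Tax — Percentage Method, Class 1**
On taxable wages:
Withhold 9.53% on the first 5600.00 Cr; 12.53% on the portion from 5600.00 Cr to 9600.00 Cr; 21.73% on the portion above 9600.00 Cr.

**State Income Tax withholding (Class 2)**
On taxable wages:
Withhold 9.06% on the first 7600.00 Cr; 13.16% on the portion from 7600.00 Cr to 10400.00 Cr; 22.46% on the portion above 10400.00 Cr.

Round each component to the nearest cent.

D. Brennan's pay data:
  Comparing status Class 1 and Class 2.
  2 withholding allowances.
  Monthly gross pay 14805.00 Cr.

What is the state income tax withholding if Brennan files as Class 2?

1606.19 Cr

State Income Tax (Class 2): taxable = 14805.00 Cr − 2×980.00 Cr = 12845.00 Cr
  1057.04 Cr + 22.46% × (12845.00 Cr − 10400.00 Cr) = 1057.04 Cr + 22.46% × 2445.00 Cr = 1606.19 Cr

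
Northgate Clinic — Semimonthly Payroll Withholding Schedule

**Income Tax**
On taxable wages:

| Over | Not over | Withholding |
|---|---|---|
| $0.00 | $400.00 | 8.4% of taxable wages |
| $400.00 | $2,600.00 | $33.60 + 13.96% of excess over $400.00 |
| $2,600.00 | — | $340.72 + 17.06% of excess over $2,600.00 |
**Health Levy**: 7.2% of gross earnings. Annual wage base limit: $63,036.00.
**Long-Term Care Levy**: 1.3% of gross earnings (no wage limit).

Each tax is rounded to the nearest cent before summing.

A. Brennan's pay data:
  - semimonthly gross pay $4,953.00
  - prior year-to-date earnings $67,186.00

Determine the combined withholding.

Income Tax: taxable = $4,953.00
  $340.72 + 17.06% × ($4,953.00 − $2,600.00) = $340.72 + 17.06% × $2,353.00 = $742.14
Health Levy: YTD $67,186.00 ≥ cap $63,036.00 → $0.00
Long-Term Care Levy: 1.3% × $4,953.00 = $64.39
Total: $742.14 + $0.00 + $64.39 = $806.53

$806.53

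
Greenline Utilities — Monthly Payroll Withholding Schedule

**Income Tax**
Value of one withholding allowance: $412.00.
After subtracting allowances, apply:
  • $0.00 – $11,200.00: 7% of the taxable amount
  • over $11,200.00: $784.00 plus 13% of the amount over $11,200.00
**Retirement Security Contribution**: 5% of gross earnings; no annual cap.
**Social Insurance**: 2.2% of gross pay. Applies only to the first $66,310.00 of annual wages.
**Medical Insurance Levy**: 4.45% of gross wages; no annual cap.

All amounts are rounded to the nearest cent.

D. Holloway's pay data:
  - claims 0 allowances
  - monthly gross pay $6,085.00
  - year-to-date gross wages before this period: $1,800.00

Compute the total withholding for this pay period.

$1,134.85

Income Tax: taxable = $6,085.00
  7% × $6,085.00 = $425.95
Retirement Security Contribution: 5% × $6,085.00 = $304.25
Social Insurance: 2.2% × $6,085.00 = $133.87
Medical Insurance Levy: 4.45% × $6,085.00 = $270.78
Total: $425.95 + $304.25 + $133.87 + $270.78 = $1,134.85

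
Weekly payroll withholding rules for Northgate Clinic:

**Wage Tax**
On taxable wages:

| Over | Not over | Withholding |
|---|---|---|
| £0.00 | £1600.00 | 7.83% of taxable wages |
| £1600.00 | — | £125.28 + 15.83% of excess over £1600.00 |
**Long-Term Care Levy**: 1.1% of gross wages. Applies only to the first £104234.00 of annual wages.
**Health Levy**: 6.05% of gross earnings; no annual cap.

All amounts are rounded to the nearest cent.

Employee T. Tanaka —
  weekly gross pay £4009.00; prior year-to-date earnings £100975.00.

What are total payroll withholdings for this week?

£785.01

Wage Tax: taxable = £4009.00
  £125.28 + 15.83% × (£4009.00 − £1600.00) = £125.28 + 15.83% × £2409.00 = £506.62
Long-Term Care Levy: cap £104234.00 − YTD £100975.00 = £3259.00 subject; 1.1% × £3259.00 = £35.85
Health Levy: 6.05% × £4009.00 = £242.54
Total: £506.62 + £35.85 + £242.54 = £785.01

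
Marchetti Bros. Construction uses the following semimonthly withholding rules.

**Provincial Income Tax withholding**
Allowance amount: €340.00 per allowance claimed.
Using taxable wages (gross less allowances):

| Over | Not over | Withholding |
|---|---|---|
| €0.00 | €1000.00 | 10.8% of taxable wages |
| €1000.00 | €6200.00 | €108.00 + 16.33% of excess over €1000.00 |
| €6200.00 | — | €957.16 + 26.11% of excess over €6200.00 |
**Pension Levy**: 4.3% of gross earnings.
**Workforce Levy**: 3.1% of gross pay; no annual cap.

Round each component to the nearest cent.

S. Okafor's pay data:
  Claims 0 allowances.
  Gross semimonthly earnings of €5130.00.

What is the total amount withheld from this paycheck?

Provincial Income Tax: taxable = €5130.00
  €108.00 + 16.33% × (€5130.00 − €1000.00) = €108.00 + 16.33% × €4130.00 = €782.43
Pension Levy: 4.3% × €5130.00 = €220.59
Workforce Levy: 3.1% × €5130.00 = €159.03
Total: €782.43 + €220.59 + €159.03 = €1162.05

€1162.05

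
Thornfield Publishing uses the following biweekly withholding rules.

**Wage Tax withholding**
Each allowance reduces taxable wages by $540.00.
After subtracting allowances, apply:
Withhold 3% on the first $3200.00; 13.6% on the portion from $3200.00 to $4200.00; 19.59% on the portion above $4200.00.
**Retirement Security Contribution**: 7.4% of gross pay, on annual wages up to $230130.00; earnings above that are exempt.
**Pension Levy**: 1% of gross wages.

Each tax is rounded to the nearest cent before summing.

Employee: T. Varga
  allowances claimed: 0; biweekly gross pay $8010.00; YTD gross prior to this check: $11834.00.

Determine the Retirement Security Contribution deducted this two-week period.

Retirement Security Contribution: 7.4% × $8010.00 = $592.74

$592.74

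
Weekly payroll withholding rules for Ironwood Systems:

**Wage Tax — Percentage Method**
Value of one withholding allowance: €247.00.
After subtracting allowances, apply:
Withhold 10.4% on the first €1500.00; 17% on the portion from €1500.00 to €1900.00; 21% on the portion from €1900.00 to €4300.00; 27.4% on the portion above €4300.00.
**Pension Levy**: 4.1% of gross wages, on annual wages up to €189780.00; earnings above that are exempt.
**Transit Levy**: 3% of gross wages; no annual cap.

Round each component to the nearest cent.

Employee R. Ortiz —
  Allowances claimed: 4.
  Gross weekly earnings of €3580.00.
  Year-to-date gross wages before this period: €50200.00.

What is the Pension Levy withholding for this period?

Pension Levy: 4.1% × €3580.00 = €146.78

€146.78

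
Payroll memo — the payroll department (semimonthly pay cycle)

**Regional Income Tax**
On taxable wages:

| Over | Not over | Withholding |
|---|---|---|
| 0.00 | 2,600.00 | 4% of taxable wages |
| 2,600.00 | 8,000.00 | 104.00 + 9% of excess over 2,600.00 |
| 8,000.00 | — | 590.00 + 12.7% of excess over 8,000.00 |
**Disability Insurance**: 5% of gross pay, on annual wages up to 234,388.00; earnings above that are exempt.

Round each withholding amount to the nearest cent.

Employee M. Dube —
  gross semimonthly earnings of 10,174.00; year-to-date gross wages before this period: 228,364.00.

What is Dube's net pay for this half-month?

Regional Income Tax: taxable = 10,174.00
  590.00 + 12.7% × (10,174.00 − 8,000.00) = 590.00 + 12.7% × 2,174.00 = 866.10
Disability Insurance: cap 234,388.00 − YTD 228,364.00 = 6,024.00 subject; 5% × 6,024.00 = 301.20
Total withheld: 866.10 + 301.20 = 1,167.30
Net pay: 10,174.00 − 1,167.30 = 9,006.70

9,006.70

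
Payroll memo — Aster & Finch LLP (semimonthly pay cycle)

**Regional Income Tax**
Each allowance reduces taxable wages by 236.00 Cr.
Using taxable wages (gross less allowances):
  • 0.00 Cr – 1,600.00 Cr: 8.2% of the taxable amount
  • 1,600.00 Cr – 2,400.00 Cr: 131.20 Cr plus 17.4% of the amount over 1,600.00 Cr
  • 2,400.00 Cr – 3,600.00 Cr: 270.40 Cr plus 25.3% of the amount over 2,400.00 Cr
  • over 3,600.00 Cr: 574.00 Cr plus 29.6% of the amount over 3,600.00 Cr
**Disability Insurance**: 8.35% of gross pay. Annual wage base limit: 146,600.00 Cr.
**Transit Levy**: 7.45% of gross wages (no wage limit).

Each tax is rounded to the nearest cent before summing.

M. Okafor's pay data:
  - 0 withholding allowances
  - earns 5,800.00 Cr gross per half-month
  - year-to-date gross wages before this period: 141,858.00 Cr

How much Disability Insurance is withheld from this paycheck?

Disability Insurance: cap 146,600.00 Cr − YTD 141,858.00 Cr = 4,742.00 Cr subject; 8.35% × 4,742.00 Cr = 395.96 Cr

395.96 Cr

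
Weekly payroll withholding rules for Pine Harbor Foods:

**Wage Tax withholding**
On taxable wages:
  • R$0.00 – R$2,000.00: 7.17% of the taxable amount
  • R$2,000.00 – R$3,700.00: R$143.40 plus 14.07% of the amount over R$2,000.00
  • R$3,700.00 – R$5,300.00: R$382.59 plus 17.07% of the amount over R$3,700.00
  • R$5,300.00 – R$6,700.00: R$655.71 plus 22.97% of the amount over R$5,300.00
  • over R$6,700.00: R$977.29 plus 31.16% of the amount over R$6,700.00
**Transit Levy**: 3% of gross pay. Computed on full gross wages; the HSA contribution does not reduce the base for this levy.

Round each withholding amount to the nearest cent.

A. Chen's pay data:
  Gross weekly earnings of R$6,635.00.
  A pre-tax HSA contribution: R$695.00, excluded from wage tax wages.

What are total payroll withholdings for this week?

R$1,001.77

Wage Tax: taxable = R$6,635.00 − R$695.00 = R$5,940.00
  R$655.71 + 22.97% × (R$5,940.00 − R$5,300.00) = R$655.71 + 22.97% × R$640.00 = R$802.72
Transit Levy: 3% × R$6,635.00 = R$199.05
Total: R$802.72 + R$199.05 = R$1,001.77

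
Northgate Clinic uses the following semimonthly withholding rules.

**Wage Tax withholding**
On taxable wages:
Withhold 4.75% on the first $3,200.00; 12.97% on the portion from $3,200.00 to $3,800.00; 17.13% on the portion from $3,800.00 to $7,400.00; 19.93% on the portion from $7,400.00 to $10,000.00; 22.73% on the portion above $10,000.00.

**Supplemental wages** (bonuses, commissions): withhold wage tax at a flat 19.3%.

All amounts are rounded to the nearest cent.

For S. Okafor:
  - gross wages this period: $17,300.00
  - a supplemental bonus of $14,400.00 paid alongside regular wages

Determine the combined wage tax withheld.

Wage Tax: taxable = $17,300.00
  $1,364.68 + 22.73% × ($17,300.00 − $10,000.00) = $1,364.68 + 22.73% × $7,300.00 = $3,023.97
Supplemental (19.3% flat on bonus): 19.3% × $14,400.00 = $2,779.20
Total wage tax: $3,023.97 + $2,779.20 = $5,803.17

$5,803.17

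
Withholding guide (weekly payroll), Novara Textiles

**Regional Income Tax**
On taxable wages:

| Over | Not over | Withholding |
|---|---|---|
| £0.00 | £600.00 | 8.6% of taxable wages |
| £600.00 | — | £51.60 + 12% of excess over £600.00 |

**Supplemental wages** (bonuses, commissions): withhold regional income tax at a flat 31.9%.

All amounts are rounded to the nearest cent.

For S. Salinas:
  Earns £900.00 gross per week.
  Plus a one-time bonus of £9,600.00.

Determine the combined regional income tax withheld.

£3,150.00

Regional Income Tax: taxable = £900.00
  £51.60 + 12% × (£900.00 − £600.00) = £51.60 + 12% × £300.00 = £87.60
Supplemental (31.9% flat on bonus): 31.9% × £9,600.00 = £3,062.40
Total regional income tax: £87.60 + £3,062.40 = £3,150.00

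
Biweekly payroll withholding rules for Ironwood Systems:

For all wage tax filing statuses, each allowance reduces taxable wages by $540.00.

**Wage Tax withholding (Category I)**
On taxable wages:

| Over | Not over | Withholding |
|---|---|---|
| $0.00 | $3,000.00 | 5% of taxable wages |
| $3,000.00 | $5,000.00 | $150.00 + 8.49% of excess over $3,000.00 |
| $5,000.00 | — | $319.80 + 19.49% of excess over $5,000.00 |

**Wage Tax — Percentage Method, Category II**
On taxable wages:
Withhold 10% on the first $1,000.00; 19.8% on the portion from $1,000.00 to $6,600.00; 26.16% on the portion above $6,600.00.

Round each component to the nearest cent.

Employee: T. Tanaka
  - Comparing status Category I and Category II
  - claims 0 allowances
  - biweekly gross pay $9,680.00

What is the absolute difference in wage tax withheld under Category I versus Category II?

$782.60

Wage Tax (Category I): taxable = $9,680.00
  $319.80 + 19.49% × ($9,680.00 − $5,000.00) = $319.80 + 19.49% × $4,680.00 = $1,231.93
Wage Tax (Category II): taxable = $9,680.00
  $1,208.80 + 26.16% × ($9,680.00 − $6,600.00) = $1,208.80 + 26.16% × $3,080.00 = $2,014.53
Difference: |$1,231.93 − $2,014.53| = $782.60 (higher under Category II)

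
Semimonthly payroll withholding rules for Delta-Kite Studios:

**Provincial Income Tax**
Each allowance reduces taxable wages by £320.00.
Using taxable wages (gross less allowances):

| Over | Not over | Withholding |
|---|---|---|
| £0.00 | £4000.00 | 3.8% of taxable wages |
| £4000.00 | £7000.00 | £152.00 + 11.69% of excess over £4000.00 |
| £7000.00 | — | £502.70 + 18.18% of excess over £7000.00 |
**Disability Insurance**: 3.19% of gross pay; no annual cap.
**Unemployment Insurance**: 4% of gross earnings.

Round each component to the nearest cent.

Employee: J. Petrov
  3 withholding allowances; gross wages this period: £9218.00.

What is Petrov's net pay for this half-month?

Provincial Income Tax: taxable = £9218.00 − 3×£320.00 = £8258.00
  £502.70 + 18.18% × (£8258.00 − £7000.00) = £502.70 + 18.18% × £1258.00 = £731.40
Disability Insurance: 3.19% × £9218.00 = £294.05
Unemployment Insurance: 4% × £9218.00 = £368.72
Total withheld: £731.40 + £294.05 + £368.72 = £1394.17
Net pay: £9218.00 − £1394.17 = £7823.83

£7823.83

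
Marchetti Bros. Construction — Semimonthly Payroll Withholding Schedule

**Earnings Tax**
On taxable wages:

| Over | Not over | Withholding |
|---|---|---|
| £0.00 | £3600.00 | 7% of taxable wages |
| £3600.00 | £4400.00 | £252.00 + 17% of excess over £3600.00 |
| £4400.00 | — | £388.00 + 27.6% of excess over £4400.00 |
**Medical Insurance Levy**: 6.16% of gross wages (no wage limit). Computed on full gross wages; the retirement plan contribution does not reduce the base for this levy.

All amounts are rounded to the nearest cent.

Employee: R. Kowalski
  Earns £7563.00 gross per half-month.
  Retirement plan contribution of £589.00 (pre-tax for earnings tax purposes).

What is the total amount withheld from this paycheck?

£1564.30

Earnings Tax: taxable = £7563.00 − £589.00 = £6974.00
  £388.00 + 27.6% × (£6974.00 − £4400.00) = £388.00 + 27.6% × £2574.00 = £1098.42
Medical Insurance Levy: 6.16% × £7563.00 = £465.88
Total: £1098.42 + £465.88 = £1564.30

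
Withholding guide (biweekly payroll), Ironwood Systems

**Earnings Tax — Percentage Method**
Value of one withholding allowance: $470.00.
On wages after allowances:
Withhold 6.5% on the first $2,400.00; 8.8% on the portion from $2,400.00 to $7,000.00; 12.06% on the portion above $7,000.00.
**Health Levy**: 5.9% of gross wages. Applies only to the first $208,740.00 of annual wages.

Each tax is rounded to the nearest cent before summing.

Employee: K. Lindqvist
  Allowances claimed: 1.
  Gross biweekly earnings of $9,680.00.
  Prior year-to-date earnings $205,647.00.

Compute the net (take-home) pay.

$8,670.18

Earnings Tax: taxable = $9,680.00 − 1×$470.00 = $9,210.00
  $560.80 + 12.06% × ($9,210.00 − $7,000.00) = $560.80 + 12.06% × $2,210.00 = $827.33
Health Levy: cap $208,740.00 − YTD $205,647.00 = $3,093.00 subject; 5.9% × $3,093.00 = $182.49
Total withheld: $827.33 + $182.49 = $1,009.82
Net pay: $9,680.00 − $1,009.82 = $8,670.18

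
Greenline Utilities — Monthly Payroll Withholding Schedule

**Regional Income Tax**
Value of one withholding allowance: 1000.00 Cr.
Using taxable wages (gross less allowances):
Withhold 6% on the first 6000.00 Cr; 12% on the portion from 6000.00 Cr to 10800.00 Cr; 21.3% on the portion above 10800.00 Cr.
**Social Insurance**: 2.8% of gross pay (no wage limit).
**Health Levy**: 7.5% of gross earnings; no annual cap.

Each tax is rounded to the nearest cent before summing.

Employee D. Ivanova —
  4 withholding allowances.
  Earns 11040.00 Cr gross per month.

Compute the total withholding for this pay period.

1621.92 Cr

Regional Income Tax: taxable = 11040.00 Cr − 4×1000.00 Cr = 7040.00 Cr
  360.00 Cr + 12% × (7040.00 Cr − 6000.00 Cr) = 360.00 Cr + 12% × 1040.00 Cr = 484.80 Cr
Social Insurance: 2.8% × 11040.00 Cr = 309.12 Cr
Health Levy: 7.5% × 11040.00 Cr = 828.00 Cr
Total: 484.80 Cr + 309.12 Cr + 828.00 Cr = 1621.92 Cr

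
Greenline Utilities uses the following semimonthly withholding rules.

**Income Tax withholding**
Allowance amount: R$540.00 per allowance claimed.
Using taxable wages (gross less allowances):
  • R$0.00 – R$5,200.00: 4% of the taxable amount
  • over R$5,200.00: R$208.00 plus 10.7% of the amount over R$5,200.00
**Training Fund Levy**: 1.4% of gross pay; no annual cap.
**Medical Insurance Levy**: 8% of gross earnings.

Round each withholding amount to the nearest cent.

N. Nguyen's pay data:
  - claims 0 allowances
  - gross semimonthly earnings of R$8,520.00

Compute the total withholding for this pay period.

R$1,364.12

Income Tax: taxable = R$8,520.00
  R$208.00 + 10.7% × (R$8,520.00 − R$5,200.00) = R$208.00 + 10.7% × R$3,320.00 = R$563.24
Training Fund Levy: 1.4% × R$8,520.00 = R$119.28
Medical Insurance Levy: 8% × R$8,520.00 = R$681.60
Total: R$563.24 + R$119.28 + R$681.60 = R$1,364.12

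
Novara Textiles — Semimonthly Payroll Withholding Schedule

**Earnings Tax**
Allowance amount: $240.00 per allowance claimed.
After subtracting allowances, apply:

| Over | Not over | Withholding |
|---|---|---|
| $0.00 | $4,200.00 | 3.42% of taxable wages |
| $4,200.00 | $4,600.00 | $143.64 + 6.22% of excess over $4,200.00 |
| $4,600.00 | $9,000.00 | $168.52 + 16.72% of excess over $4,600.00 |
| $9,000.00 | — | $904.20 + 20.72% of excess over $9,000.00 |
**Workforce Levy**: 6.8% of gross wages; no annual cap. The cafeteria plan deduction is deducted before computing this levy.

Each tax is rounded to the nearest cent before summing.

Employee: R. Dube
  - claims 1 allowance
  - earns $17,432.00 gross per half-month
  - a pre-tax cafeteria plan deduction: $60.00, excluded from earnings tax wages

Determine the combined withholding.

$3,770.45

Earnings Tax: taxable = $17,432.00 − $60.00 − 1×$240.00 = $17,132.00
  $904.20 + 20.72% × ($17,132.00 − $9,000.00) = $904.20 + 20.72% × $8,132.00 = $2,589.15
Workforce Levy: 6.8% × $17,372.00 = $1,181.30
Total: $2,589.15 + $1,181.30 = $3,770.45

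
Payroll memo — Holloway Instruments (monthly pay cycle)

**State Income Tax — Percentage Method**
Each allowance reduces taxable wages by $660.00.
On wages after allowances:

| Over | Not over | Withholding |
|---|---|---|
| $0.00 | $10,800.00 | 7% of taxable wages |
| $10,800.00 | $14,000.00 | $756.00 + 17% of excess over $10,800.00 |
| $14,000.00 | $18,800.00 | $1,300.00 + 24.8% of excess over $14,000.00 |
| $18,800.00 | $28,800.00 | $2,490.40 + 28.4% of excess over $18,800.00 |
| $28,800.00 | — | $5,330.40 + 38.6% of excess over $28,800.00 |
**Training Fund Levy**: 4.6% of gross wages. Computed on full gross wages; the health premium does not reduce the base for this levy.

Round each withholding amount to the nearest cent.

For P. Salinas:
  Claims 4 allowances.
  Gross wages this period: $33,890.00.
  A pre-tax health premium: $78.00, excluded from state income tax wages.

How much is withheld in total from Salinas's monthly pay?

$7,804.93

State Income Tax: taxable = $33,890.00 − $78.00 − 4×$660.00 = $31,172.00
  $5,330.40 + 38.6% × ($31,172.00 − $28,800.00) = $5,330.40 + 38.6% × $2,372.00 = $6,245.99
Training Fund Levy: 4.6% × $33,890.00 = $1,558.94
Total: $6,245.99 + $1,558.94 = $7,804.93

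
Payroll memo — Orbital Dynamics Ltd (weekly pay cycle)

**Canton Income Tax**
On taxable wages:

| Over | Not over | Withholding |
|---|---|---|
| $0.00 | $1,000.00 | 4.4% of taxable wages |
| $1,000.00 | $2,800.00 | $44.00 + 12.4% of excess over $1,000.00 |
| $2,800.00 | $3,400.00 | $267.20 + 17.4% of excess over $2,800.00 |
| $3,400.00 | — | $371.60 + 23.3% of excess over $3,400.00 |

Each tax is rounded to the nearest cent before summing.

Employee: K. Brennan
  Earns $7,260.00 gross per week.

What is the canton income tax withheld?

$1,270.98

Canton Income Tax: taxable = $7,260.00
  $371.60 + 23.3% × ($7,260.00 − $3,400.00) = $371.60 + 23.3% × $3,860.00 = $1,270.98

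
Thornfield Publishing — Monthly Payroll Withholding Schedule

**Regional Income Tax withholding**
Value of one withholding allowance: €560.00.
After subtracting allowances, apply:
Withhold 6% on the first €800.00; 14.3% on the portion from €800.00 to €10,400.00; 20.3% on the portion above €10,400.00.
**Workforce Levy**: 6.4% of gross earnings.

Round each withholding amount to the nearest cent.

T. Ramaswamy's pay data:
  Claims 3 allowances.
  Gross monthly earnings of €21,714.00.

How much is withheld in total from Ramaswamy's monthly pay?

Regional Income Tax: taxable = €21,714.00 − 3×€560.00 = €20,034.00
  €1,420.80 + 20.3% × (€20,034.00 − €10,400.00) = €1,420.80 + 20.3% × €9,634.00 = €3,376.50
Workforce Levy: 6.4% × €21,714.00 = €1,389.70
Total: €3,376.50 + €1,389.70 = €4,766.20

€4,766.20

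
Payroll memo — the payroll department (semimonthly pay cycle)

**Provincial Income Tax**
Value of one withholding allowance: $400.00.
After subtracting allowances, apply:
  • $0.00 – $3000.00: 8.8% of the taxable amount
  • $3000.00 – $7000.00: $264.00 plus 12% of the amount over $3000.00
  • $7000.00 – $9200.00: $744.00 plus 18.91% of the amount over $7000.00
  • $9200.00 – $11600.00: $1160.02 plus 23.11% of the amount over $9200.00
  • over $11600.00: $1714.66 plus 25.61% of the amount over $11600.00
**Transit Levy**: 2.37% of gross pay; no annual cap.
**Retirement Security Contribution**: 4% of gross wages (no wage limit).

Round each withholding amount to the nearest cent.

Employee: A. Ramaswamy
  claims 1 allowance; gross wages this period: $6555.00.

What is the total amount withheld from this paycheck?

Provincial Income Tax: taxable = $6555.00 − 1×$400.00 = $6155.00
  $264.00 + 12% × ($6155.00 − $3000.00) = $264.00 + 12% × $3155.00 = $642.60
Transit Levy: 2.37% × $6555.00 = $155.35
Retirement Security Contribution: 4% × $6555.00 = $262.20
Total: $642.60 + $155.35 + $262.20 = $1060.15

$1060.15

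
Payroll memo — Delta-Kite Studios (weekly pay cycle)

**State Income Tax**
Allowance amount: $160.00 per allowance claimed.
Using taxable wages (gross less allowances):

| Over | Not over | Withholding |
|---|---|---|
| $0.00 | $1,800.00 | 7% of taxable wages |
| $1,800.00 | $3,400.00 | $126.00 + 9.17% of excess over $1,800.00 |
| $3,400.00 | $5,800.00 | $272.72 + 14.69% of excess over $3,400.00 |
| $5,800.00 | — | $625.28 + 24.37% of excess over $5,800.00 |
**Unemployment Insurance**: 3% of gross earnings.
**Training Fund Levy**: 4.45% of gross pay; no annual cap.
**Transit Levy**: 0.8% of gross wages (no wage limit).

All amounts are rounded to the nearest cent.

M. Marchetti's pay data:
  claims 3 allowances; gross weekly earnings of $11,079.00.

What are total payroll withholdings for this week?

State Income Tax: taxable = $11,079.00 − 3×$160.00 = $10,599.00
  $625.28 + 24.37% × ($10,599.00 − $5,800.00) = $625.28 + 24.37% × $4,799.00 = $1,794.80
Unemployment Insurance: 3% × $11,079.00 = $332.37
Training Fund Levy: 4.45% × $11,079.00 = $493.02
Transit Levy: 0.8% × $11,079.00 = $88.63
Total: $1,794.80 + $332.37 + $493.02 + $88.63 = $2,708.82

$2,708.82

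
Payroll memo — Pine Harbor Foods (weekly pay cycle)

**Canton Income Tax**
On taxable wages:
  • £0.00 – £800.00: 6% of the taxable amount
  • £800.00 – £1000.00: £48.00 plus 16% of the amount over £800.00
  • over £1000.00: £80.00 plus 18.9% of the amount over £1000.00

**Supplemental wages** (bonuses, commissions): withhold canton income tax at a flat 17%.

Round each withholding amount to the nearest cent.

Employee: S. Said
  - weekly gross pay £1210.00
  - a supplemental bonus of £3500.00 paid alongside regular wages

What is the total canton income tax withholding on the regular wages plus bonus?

Canton Income Tax: taxable = £1210.00
  £80.00 + 18.9% × (£1210.00 − £1000.00) = £80.00 + 18.9% × £210.00 = £119.69
Supplemental (17% flat on bonus): 17% × £3500.00 = £595.00
Total canton income tax: £119.69 + £595.00 = £714.69

£714.69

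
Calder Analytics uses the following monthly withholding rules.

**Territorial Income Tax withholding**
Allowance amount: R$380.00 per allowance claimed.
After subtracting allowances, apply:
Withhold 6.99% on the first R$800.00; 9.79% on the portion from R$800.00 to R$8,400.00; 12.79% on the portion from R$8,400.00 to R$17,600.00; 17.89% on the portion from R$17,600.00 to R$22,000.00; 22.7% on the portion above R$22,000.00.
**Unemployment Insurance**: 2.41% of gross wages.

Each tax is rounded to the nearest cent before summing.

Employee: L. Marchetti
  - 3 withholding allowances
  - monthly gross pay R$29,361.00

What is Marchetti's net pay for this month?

Territorial Income Tax: taxable = R$29,361.00 − 3×R$380.00 = R$28,221.00
  R$2,763.80 + 22.7% × (R$28,221.00 − R$22,000.00) = R$2,763.80 + 22.7% × R$6,221.00 = R$4,175.97
Unemployment Insurance: 2.41% × R$29,361.00 = R$707.60
Total withheld: R$4,175.97 + R$707.60 = R$4,883.57
Net pay: R$29,361.00 − R$4,883.57 = R$24,477.43

R$24,477.43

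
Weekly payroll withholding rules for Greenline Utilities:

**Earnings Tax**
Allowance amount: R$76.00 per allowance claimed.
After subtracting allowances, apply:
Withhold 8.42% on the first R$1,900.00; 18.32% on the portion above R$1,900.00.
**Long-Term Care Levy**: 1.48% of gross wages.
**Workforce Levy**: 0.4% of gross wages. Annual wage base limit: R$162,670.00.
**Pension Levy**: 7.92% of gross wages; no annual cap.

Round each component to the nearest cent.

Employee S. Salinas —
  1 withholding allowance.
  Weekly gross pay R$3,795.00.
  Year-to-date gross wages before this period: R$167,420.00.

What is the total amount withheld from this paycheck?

Earnings Tax: taxable = R$3,795.00 − 1×R$76.00 = R$3,719.00
  R$159.98 + 18.32% × (R$3,719.00 − R$1,900.00) = R$159.98 + 18.32% × R$1,819.00 = R$493.22
Long-Term Care Levy: 1.48% × R$3,795.00 = R$56.17
Workforce Levy: YTD R$167,420.00 ≥ cap R$162,670.00 → R$0.00
Pension Levy: 7.92% × R$3,795.00 = R$300.56
Total: R$493.22 + R$56.17 + R$0.00 + R$300.56 = R$849.95

R$849.95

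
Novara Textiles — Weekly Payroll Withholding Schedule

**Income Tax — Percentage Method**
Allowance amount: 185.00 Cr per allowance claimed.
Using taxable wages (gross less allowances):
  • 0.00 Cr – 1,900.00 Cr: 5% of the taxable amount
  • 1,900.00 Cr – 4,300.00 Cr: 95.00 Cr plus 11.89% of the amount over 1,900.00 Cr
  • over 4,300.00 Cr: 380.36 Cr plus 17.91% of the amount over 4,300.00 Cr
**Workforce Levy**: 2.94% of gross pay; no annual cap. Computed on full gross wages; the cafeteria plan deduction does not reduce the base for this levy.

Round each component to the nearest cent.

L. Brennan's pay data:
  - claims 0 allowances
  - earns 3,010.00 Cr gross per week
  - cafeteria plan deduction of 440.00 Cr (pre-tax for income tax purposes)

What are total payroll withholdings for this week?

Income Tax: taxable = 3,010.00 Cr − 440.00 Cr = 2,570.00 Cr
  95.00 Cr + 11.89% × (2,570.00 Cr − 1,900.00 Cr) = 95.00 Cr + 11.89% × 670.00 Cr = 174.66 Cr
Workforce Levy: 2.94% × 3,010.00 Cr = 88.49 Cr
Total: 174.66 Cr + 88.49 Cr = 263.15 Cr

263.15 Cr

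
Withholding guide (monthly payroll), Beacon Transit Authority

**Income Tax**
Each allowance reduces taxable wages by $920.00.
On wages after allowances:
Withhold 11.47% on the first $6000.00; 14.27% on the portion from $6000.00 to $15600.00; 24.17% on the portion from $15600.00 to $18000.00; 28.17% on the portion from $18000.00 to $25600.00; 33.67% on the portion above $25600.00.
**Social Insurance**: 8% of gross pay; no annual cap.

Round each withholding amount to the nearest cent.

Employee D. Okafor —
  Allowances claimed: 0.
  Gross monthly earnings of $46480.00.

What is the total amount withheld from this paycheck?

$15527.82

Income Tax: taxable = $46480.00
  $4779.12 + 33.67% × ($46480.00 − $25600.00) = $4779.12 + 33.67% × $20880.00 = $11809.42
Social Insurance: 8% × $46480.00 = $3718.40
Total: $11809.42 + $3718.40 = $15527.82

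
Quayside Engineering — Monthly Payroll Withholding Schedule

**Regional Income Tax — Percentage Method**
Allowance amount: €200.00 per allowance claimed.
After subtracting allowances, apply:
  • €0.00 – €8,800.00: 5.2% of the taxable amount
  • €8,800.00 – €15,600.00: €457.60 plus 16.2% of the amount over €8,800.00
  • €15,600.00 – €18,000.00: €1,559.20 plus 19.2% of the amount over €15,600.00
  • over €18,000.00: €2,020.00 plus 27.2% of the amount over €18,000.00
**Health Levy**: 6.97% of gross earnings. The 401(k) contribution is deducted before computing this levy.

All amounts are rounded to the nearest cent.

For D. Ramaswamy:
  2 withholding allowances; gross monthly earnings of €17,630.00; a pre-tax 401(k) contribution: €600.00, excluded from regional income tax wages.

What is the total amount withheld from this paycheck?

€2,943.95

Regional Income Tax: taxable = €17,630.00 − €600.00 − 2×€200.00 = €16,630.00
  €1,559.20 + 19.2% × (€16,630.00 − €15,600.00) = €1,559.20 + 19.2% × €1,030.00 = €1,756.96
Health Levy: 6.97% × €17,030.00 = €1,186.99
Total: €1,756.96 + €1,186.99 = €2,943.95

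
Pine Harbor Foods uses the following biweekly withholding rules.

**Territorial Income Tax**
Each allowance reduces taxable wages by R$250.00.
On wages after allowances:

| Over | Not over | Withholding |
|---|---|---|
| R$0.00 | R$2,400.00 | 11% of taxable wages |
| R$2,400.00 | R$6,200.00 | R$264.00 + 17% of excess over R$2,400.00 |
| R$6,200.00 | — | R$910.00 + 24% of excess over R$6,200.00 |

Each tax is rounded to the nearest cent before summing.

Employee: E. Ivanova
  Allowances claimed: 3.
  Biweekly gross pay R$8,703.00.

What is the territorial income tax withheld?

R$1,330.72

Territorial Income Tax: taxable = R$8,703.00 − 3×R$250.00 = R$7,953.00
  R$910.00 + 24% × (R$7,953.00 − R$6,200.00) = R$910.00 + 24% × R$1,753.00 = R$1,330.72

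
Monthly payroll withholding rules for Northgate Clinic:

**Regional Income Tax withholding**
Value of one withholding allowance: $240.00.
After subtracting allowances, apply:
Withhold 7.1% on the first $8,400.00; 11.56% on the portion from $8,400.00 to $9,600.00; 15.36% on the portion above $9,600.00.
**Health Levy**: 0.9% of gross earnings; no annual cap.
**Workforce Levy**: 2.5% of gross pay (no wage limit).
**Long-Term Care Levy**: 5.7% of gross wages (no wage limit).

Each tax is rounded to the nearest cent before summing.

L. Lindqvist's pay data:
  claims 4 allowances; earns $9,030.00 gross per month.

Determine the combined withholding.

Regional Income Tax: taxable = $9,030.00 − 4×$240.00 = $8,070.00
  7.1% × $8,070.00 = $572.97
Health Levy: 0.9% × $9,030.00 = $81.27
Workforce Levy: 2.5% × $9,030.00 = $225.75
Long-Term Care Levy: 5.7% × $9,030.00 = $514.71
Total: $572.97 + $81.27 + $225.75 + $514.71 = $1,394.70

$1,394.70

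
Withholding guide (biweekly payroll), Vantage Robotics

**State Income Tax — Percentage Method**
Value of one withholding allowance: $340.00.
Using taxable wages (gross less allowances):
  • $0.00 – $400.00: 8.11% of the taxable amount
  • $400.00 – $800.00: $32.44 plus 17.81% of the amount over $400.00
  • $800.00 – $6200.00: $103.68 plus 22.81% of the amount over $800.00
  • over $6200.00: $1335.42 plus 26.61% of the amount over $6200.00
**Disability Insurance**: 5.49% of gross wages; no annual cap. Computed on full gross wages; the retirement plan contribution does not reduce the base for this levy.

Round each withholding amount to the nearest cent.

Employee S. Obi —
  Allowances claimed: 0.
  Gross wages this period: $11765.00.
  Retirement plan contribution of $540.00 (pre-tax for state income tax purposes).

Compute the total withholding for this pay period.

State Income Tax: taxable = $11765.00 − $540.00 = $11225.00
  $1335.42 + 26.61% × ($11225.00 − $6200.00) = $1335.42 + 26.61% × $5025.00 = $2672.57
Disability Insurance: 5.49% × $11765.00 = $645.90
Total: $2672.57 + $645.90 = $3318.47

$3318.47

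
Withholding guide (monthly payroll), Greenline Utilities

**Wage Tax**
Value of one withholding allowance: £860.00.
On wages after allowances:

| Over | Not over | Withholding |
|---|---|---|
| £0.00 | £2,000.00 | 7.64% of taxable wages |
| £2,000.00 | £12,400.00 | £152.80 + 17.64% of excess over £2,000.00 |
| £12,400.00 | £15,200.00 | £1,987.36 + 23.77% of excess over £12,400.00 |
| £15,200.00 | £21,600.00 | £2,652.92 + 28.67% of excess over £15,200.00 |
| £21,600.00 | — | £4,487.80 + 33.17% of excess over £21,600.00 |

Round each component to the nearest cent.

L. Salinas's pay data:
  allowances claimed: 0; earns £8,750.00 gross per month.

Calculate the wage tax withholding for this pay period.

Wage Tax: taxable = £8,750.00
  £152.80 + 17.64% × (£8,750.00 − £2,000.00) = £152.80 + 17.64% × £6,750.00 = £1,343.50

£1,343.50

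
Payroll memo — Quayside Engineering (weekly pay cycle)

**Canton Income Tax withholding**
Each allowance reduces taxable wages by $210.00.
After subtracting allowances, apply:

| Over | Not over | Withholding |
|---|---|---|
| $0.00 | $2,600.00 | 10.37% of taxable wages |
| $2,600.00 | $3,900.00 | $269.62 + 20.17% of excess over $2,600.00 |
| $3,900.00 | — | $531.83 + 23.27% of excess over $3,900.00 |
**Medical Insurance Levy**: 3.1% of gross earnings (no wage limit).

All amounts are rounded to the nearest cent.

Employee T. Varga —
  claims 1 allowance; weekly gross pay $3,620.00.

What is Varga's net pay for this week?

Canton Income Tax: taxable = $3,620.00 − 1×$210.00 = $3,410.00
  $269.62 + 20.17% × ($3,410.00 − $2,600.00) = $269.62 + 20.17% × $810.00 = $433.00
Medical Insurance Levy: 3.1% × $3,620.00 = $112.22
Total withheld: $433.00 + $112.22 = $545.22
Net pay: $3,620.00 − $545.22 = $3,074.78

$3,074.78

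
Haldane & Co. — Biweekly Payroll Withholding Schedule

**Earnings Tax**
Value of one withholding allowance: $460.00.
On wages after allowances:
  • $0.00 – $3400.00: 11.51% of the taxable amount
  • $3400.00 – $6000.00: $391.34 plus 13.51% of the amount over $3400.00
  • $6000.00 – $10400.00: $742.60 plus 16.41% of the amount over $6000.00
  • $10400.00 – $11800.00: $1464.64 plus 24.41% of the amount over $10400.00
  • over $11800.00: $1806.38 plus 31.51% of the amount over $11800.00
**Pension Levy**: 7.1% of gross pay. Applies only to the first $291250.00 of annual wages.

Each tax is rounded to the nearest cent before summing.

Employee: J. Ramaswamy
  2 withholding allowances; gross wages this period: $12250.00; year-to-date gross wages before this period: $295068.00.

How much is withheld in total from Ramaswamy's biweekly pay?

$1691.65

Earnings Tax: taxable = $12250.00 − 2×$460.00 = $11330.00
  $1464.64 + 24.41% × ($11330.00 − $10400.00) = $1464.64 + 24.41% × $930.00 = $1691.65
Pension Levy: YTD $295068.00 ≥ cap $291250.00 → $0.00
Total: $1691.65 + $0.00 = $1691.65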